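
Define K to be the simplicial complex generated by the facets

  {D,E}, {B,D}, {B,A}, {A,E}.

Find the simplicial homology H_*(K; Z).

H_0 = Z,  H_1 = Z.

We work with the vertex ordering A < B < D < E. The simplices of K, each written with vertices in increasing order, are:

  0-simplices (4): A, B, D, E
  1-simplices (4): AB, AE, BD, DE

so the chain groups are C_0 ≅ Z^4, C_1 ≅ Z^4.

The boundary map ∂_1: C_1 → C_0 sends each edge [p,q] (with p < q) to q − p. For instance
  ∂DE = E − D.
As a 4×4 matrix over Z this has rank 3, with invariant factors (1,1,1).

Now H_k = ker ∂_k / im ∂_{k+1}, so:

  H_0: rank C_0 − rank ∂_1 = 4 − 3 = 1, and the invariant factors of ∂_1 are all 1, so H_0 = Z.
  H_1: rank ker ∂_1 − rank ∂_2 = (4 − 3) − 0 = 1, and there is no ∂_2, so H_1 = Z.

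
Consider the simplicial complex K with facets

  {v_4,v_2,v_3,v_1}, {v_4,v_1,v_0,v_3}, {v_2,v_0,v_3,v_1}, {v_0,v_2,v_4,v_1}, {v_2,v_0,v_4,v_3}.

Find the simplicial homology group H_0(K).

H_0 = Z.

Order the vertices as v_0 < v_1 < v_2 < v_3 < v_4. Listing each simplex with vertices in this order, K has dimension 3 with simplices:

  0-simplices (5): [v_0], [v_1], [v_2], [v_3], [v_4]
  1-simplices (10): [v_0,v_1], [v_0,v_2], [v_0,v_3], [v_0,v_4], [v_1,v_2], [v_1,v_3], [v_1,v_4], [v_2,v_3], [v_2,v_4], [v_3,v_4]
  2-simplices (10): [v_0,v_1,v_2], [v_0,v_1,v_3], [v_0,v_1,v_4], [v_0,v_2,v_3], [v_0,v_2,v_4], [v_0,v_3,v_4], [v_1,v_2,v_3], [v_1,v_2,v_4], [v_1,v_3,v_4], [v_2,v_3,v_4]
  3-simplices (5): [v_0,v_1,v_2,v_3], [v_0,v_1,v_2,v_4], [v_0,v_1,v_3,v_4], [v_0,v_2,v_3,v_4], [v_1,v_2,v_3,v_4]

so the chain groups are C_0 ≅ Z^5, C_1 ≅ Z^10, C_2 ≅ Z^10, C_3 ≅ Z^5.

The boundary map ∂_1: C_1 → C_0 maps an edge to its endpoints' difference, ∂[p,q] = q − p. For instance
  ∂[v_0,v_2] = [v_2] − [v_0].
This gives a 5×10 integer matrix of rank 4; reducing to Smith normal form yields diagonal entries (1,1,1,1).

Boundary ∂_2: C_2 → C_1 acts by ∂[p,q,r] = [q,r] − [p,r] + [p,q]. For instance
  ∂[v_0,v_2,v_3] = [v_2,v_3] − [v_0,v_3] + [v_0,v_2],
  ∂[v_2,v_3,v_4] = [v_3,v_4] − [v_2,v_4] + [v_2,v_3].
This gives a 10×10 integer matrix of rank 6; reducing to Smith normal form yields diagonal entries (1,1,1,1,1,1).

The boundary map ∂_3: C_3 → C_2 sends each 3-simplex σ to the alternating sum Σ_i (−1)^i (σ with its i-th vertex removed). For instance
  ∂[v_1,v_2,v_3,v_4] = [v_2,v_3,v_4] − [v_1,v_3,v_4] + [v_1,v_2,v_4] − [v_1,v_2,v_3],
  ∂[v_0,v_1,v_2,v_4] = [v_1,v_2,v_4] − [v_0,v_2,v_4] + [v_0,v_1,v_4] − [v_0,v_1,v_2].
As a 10×5 matrix over Z this has rank 4, with invariant factors (1,1,1,1).

Reading off H_k = ker ∂_k / im ∂_{k+1}:

  H_0: rank C_0 − rank ∂_1 = 5 − 4 = 1, and the invariant factors of ∂_1 are all 1, so H_0 ≅ Z.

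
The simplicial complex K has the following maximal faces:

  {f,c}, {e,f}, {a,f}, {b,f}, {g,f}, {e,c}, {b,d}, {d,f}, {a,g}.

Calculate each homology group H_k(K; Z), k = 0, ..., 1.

Fix the vertex order a < b < c < d < e < f < g and write every simplex with vertices in increasing order. Then dim K = 1 and the simplices of K are:

  0-simplices (7): a, b, c, d, e, f, g
  1-simplices (9): af, ag, bd, bf, ce, cf, df, ef, fg

so the chain groups are C_0 ≅ Z^7, C_1 ≅ Z^9.

∂_1: C_1 → C_0 sends each edge [p,q] (with p < q) to q − p.
This gives a 7×9 integer matrix of rank 6; reducing to Smith normal form yields diagonal entries (1,1,1,1,1,1).

Now H_k = ker ∂_k / im ∂_{k+1}, so:

  H_0: rank C_0 − rank ∂_1 = 7 − 6 = 1, and the invariant factors of ∂_1 are all 1, so H_0 = Z.
  H_1: rank ker ∂_1 − rank ∂_2 = (9 − 6) − 0 = 3, and there is no ∂_2, so H_1 = Z^3.

H_0 ≅ Z,  H_1 ≅ Z^3.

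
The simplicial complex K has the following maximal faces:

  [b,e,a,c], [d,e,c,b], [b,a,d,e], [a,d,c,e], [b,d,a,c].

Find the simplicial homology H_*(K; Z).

Order the vertices as a < b < c < d < e. Listing each simplex with vertices in this order, K has dimension 3 with simplices:

  0-simplices (5): a, b, c, d, e
  1-simplices (10): ab, ac, ad, ae, bc, bd, be, cd, ce, de
  2-simplices (10): abc, abd, abe, acd, ace, ade, bcd, bce, bde, cde
  3-simplices (5): abcd, abce, abde, acde, bcde

giving chain groups C_0 ≅ Z^5, C_1 ≅ Z^10, C_2 ≅ Z^10, C_3 ≅ Z^5.

Boundary ∂_1: C_1 → C_0 maps an edge to its endpoints' difference, ∂[p,q] = q − p.
This gives a 5×10 integer matrix of rank 4; reducing to Smith normal form yields diagonal entries (1,1,1,1).

Boundary ∂_2: C_2 → C_1 sends each 2-simplex [p,q,r] to [q,r] − [p,r] + [p,q]. For instance
  ∂bce = ce − be + bc,
  ∂abe = be − ae + ab.
As a 10×10 matrix over Z this has rank 6, with invariant factors (1,1,1,1,1,1).

∂_3: C_3 → C_2 sends each 3-simplex σ to the alternating sum Σ_i (−1)^i (σ with its i-th vertex removed). For instance
  ∂abde = bde − ade + abe − abd,
  ∂acde = cde − ade + ace − acd.
The 10×5 boundary matrix has rank 4 and Smith normal form diag(1,1,1,1).

Now H_k = ker ∂_k / im ∂_{k+1}, so:

  H_0: rank C_0 − rank ∂_1 = 5 − 4 = 1, and the invariant factors of ∂_1 are all 1, so H_0 = Z.
  H_1: rank ker ∂_1 − rank ∂_2 = (10 − 4) − 6 = 0, and the invariant factors of ∂_2 are all 1, so H_1 = 0.
  H_2: rank ker ∂_2 − rank ∂_3 = (10 − 6) − 4 = 0, and the invariant factors of ∂_3 are all 1, so H_2 = 0.
  H_3: rank ker ∂_3 − rank ∂_4 = (5 − 4) − 0 = 1, and there is no ∂_4, so H_3 = Z.

H_0 ≅ Z,  H_1 = 0,  H_2 = 0,  H_3 ≅ Z.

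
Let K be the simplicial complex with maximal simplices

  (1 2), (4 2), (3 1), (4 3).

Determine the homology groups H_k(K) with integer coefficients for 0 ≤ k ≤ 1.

H_0 = Z,  H_1 = Z.

K has 4 vertices, 4 edges.
rank ∂_0 = 0, rank ∂_1 = 3 ⇒ b_0 = 4 − 0 − 3 = 1; all invariant factors of ∂_1 are 1 so no torsion. So H_0 ≅ Z.
rank ∂_1 = 3, rank ∂_2 = 0 ⇒ b_1 = 4 − 3 − 0 = 1. So H_1 ≅ Z.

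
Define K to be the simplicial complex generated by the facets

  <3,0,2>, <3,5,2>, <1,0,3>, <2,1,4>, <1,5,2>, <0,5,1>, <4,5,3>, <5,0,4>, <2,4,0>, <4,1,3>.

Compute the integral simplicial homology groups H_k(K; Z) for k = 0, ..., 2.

H_0 = Z,  H_1 = Z/2,  H_2 = 0.

Order the vertices as 0 < 1 < 2 < 3 < 4 < 5. Listing each simplex with vertices in this order, K has dimension 2 with simplices:

  0-simplices (6): [0], [1], [2], [3], [4], [5]
  1-simplices (15): [0,1], [0,2], [0,3], [0,4], [0,5], [1,2], [1,3], [1,4], [1,5], [2,3], [2,4], [2,5], [3,4], [3,5], [4,5]
  2-simplices (10): [0,1,3], [0,1,5], [0,2,3], [0,2,4], [0,4,5], [1,2,4], [1,2,5], [1,3,4], [2,3,5], [3,4,5]

Hence C_0 ≅ Z^6, C_1 ≅ Z^15, C_2 ≅ Z^10.

The boundary map ∂_1: C_1 → C_0 sends each edge [p,q] (with p < q) to q − p.
The 6×15 boundary matrix has rank 5 and Smith normal form diag(1,1,1,1,1).

The boundary map ∂_2: C_2 → C_1 sends each 2-simplex [p,q,r] to [q,r] − [p,r] + [p,q]. For instance
  ∂[0,1,5] = [1,5] − [0,5] + [0,1],
  ∂[1,2,5] = [2,5] − [1,5] + [1,2].
As a 15×10 matrix over Z this has rank 10, with invariant factors (1,1,1,1,1,1,1,1,1,2).

Computing H_k = (kernel of ∂_k) / (image of ∂_{k+1}):

  H_0: rank C_0 − rank ∂_1 = 6 − 5 = 1, and the invariant factors of ∂_1 are all 1, so H_0 ≅ Z.
  H_1: rank ker ∂_1 − rank ∂_2 = (15 − 5) − 10 = 0, and ∂_2 has invariant factor 2 > 1, so H_1 ≅ Z/2.
  H_2: rank ker ∂_2 − rank ∂_3 = (10 − 10) − 0 = 0, and there is no ∂_3, so H_2 ≅ 0.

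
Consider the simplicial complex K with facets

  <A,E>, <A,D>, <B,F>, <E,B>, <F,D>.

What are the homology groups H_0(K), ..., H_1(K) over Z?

Fix the vertex order A < B < D < E < F and write every simplex with vertices in increasing order. Then dim K = 1 and the simplices of K are:

  0-simplices (5): A, B, D, E, F
  1-simplices (5): AD, AE, BE, BF, DF

giving chain groups C_0 ≅ Z^5, C_1 ≅ Z^5.

∂_1: C_1 → C_0 sends each edge [p,q] (with p < q) to q − p.
As a 5×5 matrix over Z this has rank 4, with invariant factors (1,1,1,1).

From H_k ≅ ker(∂_k) / im(∂_{k+1}) we obtain:

  H_0: rank C_0 − rank ∂_1 = 5 − 4 = 1, and the invariant factors of ∂_1 are all 1, so H_0 ≅ Z.
  H_1: rank ker ∂_1 − rank ∂_2 = (5 − 4) − 0 = 1, and there is no ∂_2, so H_1 ≅ Z.

H_0 = Z,  H_1 = Z.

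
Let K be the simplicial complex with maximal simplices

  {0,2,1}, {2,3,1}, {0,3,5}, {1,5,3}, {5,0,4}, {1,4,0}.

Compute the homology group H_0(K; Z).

H_0 = Z.

Order the vertices as 0 < 1 < 2 < 3 < 4 < 5. Listing each simplex with vertices in this order, K has dimension 2 with simplices:

  0-simplices (6): [0], [1], [2], [3], [4], [5]
  1-simplices (12): [0,1], [0,2], [0,3], [0,4], [0,5], [1,2], [1,3], [1,4], [1,5], [2,3], [3,5], [4,5]
  2-simplices (6): [0,1,2], [0,1,4], [0,3,5], [0,4,5], [1,2,3], [1,3,5]

Hence C_0 ≅ Z^6, C_1 ≅ Z^12, C_2 ≅ Z^6.

∂_1: C_1 → C_0 is given by ∂[p,q] = [q] − [p].
The resulting 6×12 matrix has rank 5, and its Smith normal form has invariant factors (1,1,1,1,1).

The boundary map ∂_2: C_2 → C_1 sends each 2-simplex [p,q,r] to [q,r] − [p,r] + [p,q]. For instance
  ∂[0,4,5] = [4,5] − [0,5] + [0,4],
  ∂[1,2,3] = [2,3] − [1,3] + [1,2].
As a 12×6 matrix over Z this has rank 6, with invariant factors (1,1,1,1,1,1).

Now H_k = ker ∂_k / im ∂_{k+1}, so:

  H_0: rank C_0 − rank ∂_1 = 6 − 5 = 1, and the invariant factors of ∂_1 are all 1, so H_0 = Z.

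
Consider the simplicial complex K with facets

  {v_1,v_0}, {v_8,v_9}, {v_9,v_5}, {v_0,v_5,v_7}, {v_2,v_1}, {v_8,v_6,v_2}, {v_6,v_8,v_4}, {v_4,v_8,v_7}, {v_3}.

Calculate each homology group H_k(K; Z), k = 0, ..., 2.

H_0 ≅ Z^2,  H_1 ≅ Z^2,  H_2 = 0.

Fix the vertex order v_0 < v_1 < v_2 < v_3 < v_4 < v_5 < v_6 < v_7 < v_8 < v_9 and write every simplex with vertices in increasing order. Then dim K = 2 and the simplices of K are:

  0-simplices (10): [v_0], [v_1], [v_2], [v_3], [v_4], [v_5], [v_6], [v_7], [v_8], [v_9]
  1-simplices (14): [v_0,v_1], [v_0,v_5], [v_0,v_7], [v_1,v_2], [v_2,v_6], [v_2,v_8], [v_4,v_6], [v_4,v_7], [v_4,v_8], [v_5,v_7], [v_5,v_9], [v_6,v_8], [v_7,v_8], [v_8,v_9]
  2-simplices (4): [v_0,v_5,v_7], [v_2,v_6,v_8], [v_4,v_6,v_8], [v_4,v_7,v_8]

Hence C_0 ≅ Z^10, C_1 ≅ Z^14, C_2 ≅ Z^4.

∂_1: C_1 → C_0 maps an edge to its endpoints' difference, ∂[p,q] = q − p. For instance
  ∂[v_0,v_5] = [v_5] − [v_0].
The 10×14 boundary matrix has rank 8 and Smith normal form diag(1,1,1,1,1,1,1,1).

∂_2: C_2 → C_1 sends each 2-simplex [p,q,r] to [q,r] − [p,r] + [p,q]. For instance
  ∂[v_4,v_6,v_8] = [v_6,v_8] − [v_4,v_8] + [v_4,v_6],
  ∂[v_2,v_6,v_8] = [v_6,v_8] − [v_2,v_8] + [v_2,v_6].
This gives a 14×4 integer matrix of rank 4; reducing to Smith normal form yields diagonal entries (1,1,1,1).

Now H_k = ker ∂_k / im ∂_{k+1}, so:

  H_0: rank C_0 − rank ∂_1 = 10 − 8 = 2, and the invariant factors of ∂_1 are all 1, so H_0 ≅ Z^2.
  H_1: rank ker ∂_1 − rank ∂_2 = (14 − 8) − 4 = 2, and the invariant factors of ∂_2 are all 1, so H_1 ≅ Z^2.
  H_2: rank ker ∂_2 − rank ∂_3 = (4 − 4) − 0 = 0, and there is no ∂_3, so H_2 ≅ 0.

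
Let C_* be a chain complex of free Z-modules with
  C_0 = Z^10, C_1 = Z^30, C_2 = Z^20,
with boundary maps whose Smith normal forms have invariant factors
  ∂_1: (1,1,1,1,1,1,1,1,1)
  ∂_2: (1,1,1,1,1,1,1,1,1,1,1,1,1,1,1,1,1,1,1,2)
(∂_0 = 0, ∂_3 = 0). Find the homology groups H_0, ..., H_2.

H_0 ≅ Z,  H_1 ≅ Z ⊕ Z/2,  H_2 = 0.

H_0: b_0 = 10 − 0 − 9 = 1; torsion from ∂_1 factors > 1: none. So H_0 ≅ Z.
H_1: b_1 = 30 − 9 − 20 = 1; torsion from ∂_2 factors > 1: [2]. So H_1 ≅ Z ⊕ Z/2.
H_2: b_2 = 20 − 20 − 0 = 0; torsion from ∂_3 factors > 1: none. So H_2 ≅ 0.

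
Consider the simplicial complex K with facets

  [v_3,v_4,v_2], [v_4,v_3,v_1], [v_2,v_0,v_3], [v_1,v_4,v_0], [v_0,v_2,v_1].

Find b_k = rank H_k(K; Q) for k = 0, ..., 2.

b_0 = 1, b_1 = 1, b_2 = 0.

Fix the vertex order v_0 < v_1 < v_2 < v_3 < v_4 and write every simplex with vertices in increasing order. Then dim K = 2 and the simplices of K are:

  0-simplices (5): [v_0], [v_1], [v_2], [v_3], [v_4]
  1-simplices (10): [v_0,v_1], [v_0,v_2], [v_0,v_3], [v_0,v_4], [v_1,v_2], [v_1,v_3], [v_1,v_4], [v_2,v_3], [v_2,v_4], [v_3,v_4]
  2-simplices (5): [v_0,v_1,v_2], [v_0,v_1,v_4], [v_0,v_2,v_3], [v_1,v_3,v_4], [v_2,v_3,v_4]

giving chain groups C_0 ≅ Z^5, C_1 ≅ Z^10, C_2 ≅ Z^5.

The boundary map ∂_1: C_1 → C_0 sends each edge [p,q] (with p < q) to q − p.
The 5×10 boundary matrix has rank 4 and Smith normal form diag(1,1,1,1).

The boundary map ∂_2: C_2 → C_1 sends each 2-simplex [p,q,r] to [q,r] − [p,r] + [p,q]. For instance
  ∂[v_0,v_2,v_3] = [v_2,v_3] − [v_0,v_3] + [v_0,v_2],
  ∂[v_2,v_3,v_4] = [v_3,v_4] − [v_2,v_4] + [v_2,v_3].
As a 10×5 matrix over Z this has rank 5, with invariant factors (1,1,1,1,1).

From H_k ≅ ker(∂_k) / im(∂_{k+1}) we obtain:

  H_0: rank C_0 − rank ∂_1 = 5 − 4 = 1, and the invariant factors of ∂_1 are all 1, so H_0 = Z.
  H_1: rank ker ∂_1 − rank ∂_2 = (10 − 4) − 5 = 1, and the invariant factors of ∂_2 are all 1, so H_1 = Z.
  H_2: rank ker ∂_2 − rank ∂_3 = (5 − 5) − 0 = 0, and there is no ∂_3, so H_2 = 0.

Hence the Betti numbers are b_0 = 1, b_1 = 1, b_2 = 0.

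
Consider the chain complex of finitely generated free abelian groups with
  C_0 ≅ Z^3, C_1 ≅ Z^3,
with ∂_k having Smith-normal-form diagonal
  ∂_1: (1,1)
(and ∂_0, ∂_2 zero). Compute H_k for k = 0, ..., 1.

H_0 = Z,  H_1 = Z.

H_0: b_0 = 3 − 0 − 2 = 1; torsion from ∂_1 factors > 1: none. So H_0 = Z.
H_1: b_1 = 3 − 2 − 0 = 1; torsion from ∂_2 factors > 1: none. So H_1 = Z.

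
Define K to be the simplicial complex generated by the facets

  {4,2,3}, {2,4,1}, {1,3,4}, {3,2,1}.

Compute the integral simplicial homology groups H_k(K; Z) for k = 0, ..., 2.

Fix the vertex order 1 < 2 < 3 < 4 and write every simplex with vertices in increasing order. Then dim K = 2 and the simplices of K are:

  0-simplices (4): [1], [2], [3], [4]
  1-simplices (6): [1,2], [1,3], [1,4], [2,3], [2,4], [3,4]
  2-simplices (4): [1,2,3], [1,2,4], [1,3,4], [2,3,4]

Hence C_0 ≅ Z^4, C_1 ≅ Z^6, C_2 ≅ Z^4.

Boundary ∂_1: C_1 → C_0 sends each edge [p,q] (with p < q) to q − p.
The 4×6 boundary matrix has rank 3 and Smith normal form diag(1,1,1).

The boundary map ∂_2: C_2 → C_1 sends each 2-simplex [p,q,r] to [q,r] − [p,r] + [p,q]. For instance
  ∂[2,3,4] = [3,4] − [2,4] + [2,3],
  ∂[1,2,3] = [2,3] − [1,3] + [1,2].
This gives a 6×4 integer matrix of rank 3; reducing to Smith normal form yields diagonal entries (1,1,1).

Computing H_k = (kernel of ∂_k) / (image of ∂_{k+1}):

  H_0: rank C_0 − rank ∂_1 = 4 − 3 = 1, and the invariant factors of ∂_1 are all 1, so H_0 ≅ Z.
  H_1: rank ker ∂_1 − rank ∂_2 = (6 − 3) − 3 = 0, and the invariant factors of ∂_2 are all 1, so H_1 ≅ 0.
  H_2: rank ker ∂_2 − rank ∂_3 = (4 − 3) − 0 = 1, and there is no ∂_3, so H_2 ≅ Z.

As a check, the Euler characteristic is 4 − 6 + 4 = 2, which agrees with 1 − 0 + 1 = 2.
(K is a triangulation of the 2-sphere S^2.)

H_0 = Z,  H_1 = 0,  H_2 = Z.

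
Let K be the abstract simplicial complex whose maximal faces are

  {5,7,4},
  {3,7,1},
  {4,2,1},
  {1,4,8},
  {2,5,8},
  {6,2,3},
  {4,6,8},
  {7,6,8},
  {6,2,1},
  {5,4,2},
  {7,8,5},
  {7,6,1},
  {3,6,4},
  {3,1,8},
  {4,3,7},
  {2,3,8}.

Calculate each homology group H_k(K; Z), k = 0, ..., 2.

K has 8 vertices, 24 edges, 16 triangles.
rank ∂_0 = 0, rank ∂_1 = 7 ⇒ b_0 = 8 − 0 − 7 = 1; all invariant factors of ∂_1 are 1 so no torsion. So H_0 = Z.
rank ∂_1 = 7, rank ∂_2 = 15 ⇒ b_1 = 24 − 7 − 15 = 2; all invariant factors of ∂_2 are 1 so no torsion. So H_1 = Z^2.
rank ∂_2 = 15, rank ∂_3 = 0 ⇒ b_2 = 16 − 15 − 0 = 1. So H_2 = Z.

H_0 ≅ Z,  H_1 ≅ Z^2,  H_2 ≅ Z.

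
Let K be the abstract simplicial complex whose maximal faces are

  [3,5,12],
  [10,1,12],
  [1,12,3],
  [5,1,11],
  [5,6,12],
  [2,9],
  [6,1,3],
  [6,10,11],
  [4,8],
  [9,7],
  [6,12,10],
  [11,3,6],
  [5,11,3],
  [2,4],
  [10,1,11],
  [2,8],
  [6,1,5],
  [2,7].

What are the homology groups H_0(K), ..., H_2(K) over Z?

H_0 = Z^2,  H_1 = Z^2 × Z/2,  H_2 = 0.

Take the total order 1 < 2 < 3 < 4 < 5 < 6 < 7 < 8 < 9 < 10 < 11 < 12 on the vertex set. Then K (dimension 2) consists of the simplices:

  0-simplices (12): [1], [2], [3], [4], [5], [6], [7], [8], [9], [10], [11], [12]
  1-simplices (24): (24 of them)
  2-simplices (12): [1,3,6], [1,3,12], [1,5,6], [1,5,11], [1,10,11], [1,10,12], [3,5,11], [3,5,12], [3,6,11], [5,6,12], [6,10,11], [6,10,12]

giving chain groups C_0 ≅ Z^12, C_1 ≅ Z^24, C_2 ≅ Z^12.

Boundary ∂_1: C_1 → C_0 maps an edge to its endpoints' difference, ∂[p,q] = q − p.
As a 12×24 matrix over Z this has rank 10, with invariant factors (1,1,1,1,1,1,1,1,1,1).

∂_2: C_2 → C_1 maps a triangle to the signed sum of its edges. For instance
  ∂[3,5,11] = [5,11] − [3,11] + [3,5],
  ∂[1,5,6] = [5,6] − [1,6] + [1,5].
The resulting 24×12 matrix has rank 12, and its Smith normal form has invariant factors (1,1,1,1,1,1,1,1,1,1,1,2).

Now H_k = ker ∂_k / im ∂_{k+1}, so:

  H_0: rank C_0 − rank ∂_1 = 12 − 10 = 2, and the invariant factors of ∂_1 are all 1, so H_0 = Z^2.
  H_1: rank ker ∂_1 − rank ∂_2 = (24 − 10) − 12 = 2, and ∂_2 has invariant factor 2 > 1, so H_1 = Z^2 × Z/2.
  H_2: rank ker ∂_2 − rank ∂_3 = (12 − 12) − 0 = 0, and there is no ∂_3, so H_2 = 0.

(K is a triangulation of the disjoint union of a wedge of 2 circles and the real projective plane RP^2.)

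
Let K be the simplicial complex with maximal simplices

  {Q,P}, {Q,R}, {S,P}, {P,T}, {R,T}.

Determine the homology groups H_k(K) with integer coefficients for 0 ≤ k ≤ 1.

We work with the vertex ordering P < Q < R < S < T. The simplices of K, each written with vertices in increasing order, are:

  0-simplices (5): P, Q, R, S, T
  1-simplices (5): PQ, PS, PT, QR, RT

Hence C_0 ≅ Z^5, C_1 ≅ Z^5.

The boundary map ∂_1: C_1 → C_0 is given by ∂[p,q] = [q] − [p]. For instance
  ∂PT = T − P.
This gives a 5×5 integer matrix of rank 4; reducing to Smith normal form yields diagonal entries (1,1,1,1).

Reading off H_k = ker ∂_k / im ∂_{k+1}:

  H_0: rank C_0 − rank ∂_1 = 5 − 4 = 1, and the invariant factors of ∂_1 are all 1, so H_0 ≅ Z.
  H_1: rank ker ∂_1 − rank ∂_2 = (5 − 4) − 0 = 1, and there is no ∂_2, so H_1 ≅ Z.

As a check, the Euler characteristic is 5 − 5 = 0, which agrees with 1 − 1 = 0.

H_0 = Z,  H_1 = Z.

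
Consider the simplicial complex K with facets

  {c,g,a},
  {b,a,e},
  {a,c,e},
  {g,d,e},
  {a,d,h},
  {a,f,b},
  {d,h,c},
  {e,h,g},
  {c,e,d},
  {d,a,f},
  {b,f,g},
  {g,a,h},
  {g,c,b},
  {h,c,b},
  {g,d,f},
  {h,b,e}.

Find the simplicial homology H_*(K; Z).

Take the total order a < b < c < d < e < f < g < h on the vertex set. Then K (dimension 2) consists of the simplices:

  0-simplices (8): a, b, c, d, e, f, g, h
  1-simplices (24): ab, ac, ad, ae, af, ag, ah, bc, be, bf, bg, bh, cd, ce, cg, ch, de, df, dg, dh, eg, eh, fg, gh
  2-simplices (16): abe, abf, ace, acg, adf, adh, agh, bcg, bch, beh, bfg, cde, cdh, deg, dfg, egh

giving chain groups C_0 ≅ Z^8, C_1 ≅ Z^24, C_2 ≅ Z^16.

The boundary map ∂_1: C_1 → C_0 sends each edge [p,q] (with p < q) to q − p.
The 8×24 boundary matrix has rank 7 and Smith normal form diag(1,1,1,1,1,1,1).

∂_2: C_2 → C_1 maps a triangle to the signed sum of its edges. For instance
  ∂abe = be − ae + ab,
  ∂bch = ch − bh + bc.
This gives a 24×16 integer matrix of rank 15; reducing to Smith normal form yields diagonal entries (1,1,1,1,1,1,1,1,1,1,1,1,1,1,1).

Now H_k = ker ∂_k / im ∂_{k+1}, so:

  H_0: rank C_0 − rank ∂_1 = 8 − 7 = 1, and the invariant factors of ∂_1 are all 1, so H_0 ≅ Z.
  H_1: rank ker ∂_1 − rank ∂_2 = (24 − 7) − 15 = 2, and the invariant factors of ∂_2 are all 1, so H_1 ≅ Z^2.
  H_2: rank ker ∂_2 − rank ∂_3 = (16 − 15) − 0 = 1, and there is no ∂_3, so H_2 ≅ Z.

H_0 = Z,  H_1 = Z^2,  H_2 = Z.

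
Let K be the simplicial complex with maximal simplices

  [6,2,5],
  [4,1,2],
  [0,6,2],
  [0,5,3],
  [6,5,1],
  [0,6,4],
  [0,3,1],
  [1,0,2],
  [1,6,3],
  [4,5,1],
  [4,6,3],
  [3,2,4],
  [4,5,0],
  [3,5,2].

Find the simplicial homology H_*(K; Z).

H_0 ≅ Z,  H_1 ≅ Z^2,  H_2 ≅ Z.

We work with the vertex ordering 0 < 1 < 2 < 3 < 4 < 5 < 6. The simplices of K, each written with vertices in increasing order, are:

  0-simplices (7): [0], [1], [2], [3], [4], [5], [6]
  1-simplices (21): [0,1], [0,2], [0,3], [0,4], [0,5], [0,6], [1,2], [1,3], [1,4], [1,5], [1,6], [2,3], [2,4], [2,5], [2,6], [3,4], [3,5], [3,6], [4,5], [4,6], [5,6]
  2-simplices (14): [0,1,2], [0,1,3], [0,2,6], [0,3,5], [0,4,5], [0,4,6], [1,2,4], [1,3,6], [1,4,5], [1,5,6], [2,3,4], [2,3,5], [2,5,6], [3,4,6]

Hence C_0 ≅ Z^7, C_1 ≅ Z^21, C_2 ≅ Z^14.

∂_1: C_1 → C_0 is given by ∂[p,q] = [q] − [p]. For instance
  ∂[2,6] = [6] − [2].
The 7×21 boundary matrix has rank 6 and Smith normal form diag(1,1,1,1,1,1).

The boundary map ∂_2: C_2 → C_1 acts by ∂[p,q,r] = [q,r] − [p,r] + [p,q]. For instance
  ∂[2,3,5] = [3,5] − [2,5] + [2,3],
  ∂[1,2,4] = [2,4] − [1,4] + [1,2].
The 21×14 boundary matrix has rank 13 and Smith normal form diag(1,1,1,1,1,1,1,1,1,1,1,1,1).

From H_k ≅ ker(∂_k) / im(∂_{k+1}) we obtain:

  H_0: rank C_0 − rank ∂_1 = 7 − 6 = 1, and the invariant factors of ∂_1 are all 1, so H_0 = Z.
  H_1: rank ker ∂_1 − rank ∂_2 = (21 − 6) − 13 = 2, and the invariant factors of ∂_2 are all 1, so H_1 = Z^2.
  H_2: rank ker ∂_2 − rank ∂_3 = (14 − 13) − 0 = 1, and there is no ∂_3, so H_2 = Z.

As a check, the Euler characteristic is 7 − 21 + 14 = 0, which agrees with 1 − 2 + 1 = 0.
(K is a triangulation of the torus T^2.)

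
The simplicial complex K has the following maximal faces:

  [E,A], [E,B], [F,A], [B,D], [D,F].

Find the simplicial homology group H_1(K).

Order the vertices as A < B < D < E < F. Listing each simplex with vertices in this order, K has dimension 1 with simplices:

  0-simplices (5): A, B, D, E, F
  1-simplices (5): AE, AF, BD, BE, DF

Hence C_0 ≅ Z^5, C_1 ≅ Z^5.

Boundary ∂_1: C_1 → C_0 is given by ∂[p,q] = [q] − [p]. For instance
  ∂BD = D − B.
As a 5×5 matrix over Z this has rank 4, with invariant factors (1,1,1,1).

Now H_k = ker ∂_k / im ∂_{k+1}, so:

  H_1: rank ker ∂_1 − rank ∂_2 = (5 − 4) − 0 = 1, and there is no ∂_2, so H_1 ≅ Z.

H_1 ≅ Z.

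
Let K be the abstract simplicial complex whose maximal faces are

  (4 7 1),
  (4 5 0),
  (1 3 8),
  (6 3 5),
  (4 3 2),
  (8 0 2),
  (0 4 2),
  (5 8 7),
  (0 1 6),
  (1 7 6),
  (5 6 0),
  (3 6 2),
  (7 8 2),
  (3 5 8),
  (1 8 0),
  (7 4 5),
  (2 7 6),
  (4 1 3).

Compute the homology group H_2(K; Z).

Order the vertices as 0 < 1 < 2 < 3 < 4 < 5 < 6 < 7 < 8. Listing each simplex with vertices in this order, K has dimension 2 with simplices:

  0-simplices (9): [0], [1], [2], [3], [4], [5], [6], [7], [8]
  1-simplices (27): (27 of them)
  2-simplices (18): [0,1,6], [0,1,8], [0,2,4], [0,2,8], [0,4,5], [0,5,6], [1,3,4], [1,3,8], [1,4,7], [1,6,7], [2,3,4], [2,3,6], [2,6,7], [2,7,8], [3,5,6], [3,5,8], [4,5,7], [5,7,8]

Hence C_0 ≅ Z^9, C_1 ≅ Z^27, C_2 ≅ Z^18.

The boundary map ∂_1: C_1 → C_0 maps an edge to its endpoints' difference, ∂[p,q] = q − p.
The 9×27 boundary matrix has rank 8 and Smith normal form diag(1,1,1,1,1,1,1,1).

The boundary map ∂_2: C_2 → C_1 sends each 2-simplex [p,q,r] to [q,r] − [p,r] + [p,q]. For instance
  ∂[2,3,6] = [3,6] − [2,6] + [2,3],
  ∂[1,3,4] = [3,4] − [1,4] + [1,3].
The resulting 27×18 matrix has rank 17, and its Smith normal form has invariant factors (1,1,1,1,1,1,1,1,1,1,1,1,1,1,1,1,1).

Computing H_k = (kernel of ∂_k) / (image of ∂_{k+1}):

  H_2: rank ker ∂_2 − rank ∂_3 = (18 − 17) − 0 = 1, and there is no ∂_3, so H_2 ≅ Z.

H_2 = Z.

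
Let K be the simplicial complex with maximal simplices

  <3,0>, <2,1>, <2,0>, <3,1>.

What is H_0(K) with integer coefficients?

H_0 ≅ Z.

Take the total order 0 < 1 < 2 < 3 on the vertex set. Then K (dimension 1) consists of the simplices:

  0-simplices (4): [0], [1], [2], [3]
  1-simplices (4): [0,2], [0,3], [1,2], [1,3]

so the chain groups are C_0 ≅ Z^4, C_1 ≅ Z^4.

Boundary ∂_1: C_1 → C_0 maps an edge to its endpoints' difference, ∂[p,q] = q − p. For instance
  ∂[0,3] = [3] − [0].
The resulting 4×4 matrix has rank 3, and its Smith normal form has invariant factors (1,1,1).

From H_k ≅ ker(∂_k) / im(∂_{k+1}) we obtain:

  H_0: rank C_0 − rank ∂_1 = 4 − 3 = 1, and the invariant factors of ∂_1 are all 1, so H_0 = Z.

(K is a triangulation of the circle S^1.)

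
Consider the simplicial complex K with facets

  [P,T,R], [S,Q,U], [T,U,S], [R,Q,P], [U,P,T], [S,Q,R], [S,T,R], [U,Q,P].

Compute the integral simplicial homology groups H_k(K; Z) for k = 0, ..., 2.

Fix the vertex order P < Q < R < S < T < U and write every simplex with vertices in increasing order. Then dim K = 2 and the simplices of K are:

  0-simplices (6): P, Q, R, S, T, U
  1-simplices (12): PQ, PR, PT, PU, QR, QS, QU, RS, RT, ST, SU, TU
  2-simplices (8): PQR, PQU, PRT, PTU, QRS, QSU, RST, STU

giving chain groups C_0 ≅ Z^6, C_1 ≅ Z^12, C_2 ≅ Z^8.

The boundary map ∂_1: C_1 → C_0 sends each edge [p,q] (with p < q) to q − p.
As a 6×12 matrix over Z this has rank 5, with invariant factors (1,1,1,1,1).

The boundary map ∂_2: C_2 → C_1 sends each 2-simplex [p,q,r] to [q,r] − [p,r] + [p,q]. For instance
  ∂STU = TU − SU + ST,
  ∂RST = ST − RT + RS.
This gives a 12×8 integer matrix of rank 7; reducing to Smith normal form yields diagonal entries (1,1,1,1,1,1,1).

From H_k ≅ ker(∂_k) / im(∂_{k+1}) we obtain:

  H_0: rank C_0 − rank ∂_1 = 6 − 5 = 1, and the invariant factors of ∂_1 are all 1, so H_0 = Z.
  H_1: rank ker ∂_1 − rank ∂_2 = (12 − 5) − 7 = 0, and the invariant factors of ∂_2 are all 1, so H_1 = 0.
  H_2: rank ker ∂_2 − rank ∂_3 = (8 − 7) − 0 = 1, and there is no ∂_3, so H_2 = Z.

H_0 ≅ Z,  H_1 = 0,  H_2 ≅ Z.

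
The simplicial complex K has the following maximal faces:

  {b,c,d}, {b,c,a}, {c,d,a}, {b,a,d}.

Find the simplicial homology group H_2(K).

H_2 ≅ Z.

Order the vertices as a < b < c < d. Listing each simplex with vertices in this order, K has dimension 2 with simplices:

  0-simplices (4): a, b, c, d
  1-simplices (6): ab, ac, ad, bc, bd, cd
  2-simplices (4): abc, abd, acd, bcd

so the chain groups are C_0 ≅ Z^4, C_1 ≅ Z^6, C_2 ≅ Z^4.

Boundary ∂_1: C_1 → C_0 maps an edge to its endpoints' difference, ∂[p,q] = q − p. For instance
  ∂cd = d − c.
As a 4×6 matrix over Z this has rank 3, with invariant factors (1,1,1).

∂_2: C_2 → C_1 maps a triangle to the signed sum of its edges. For instance
  ∂bcd = cd − bd + bc,
  ∂acd = cd − ad + ac.
This gives a 6×4 integer matrix of rank 3; reducing to Smith normal form yields diagonal entries (1,1,1).

Now H_k = ker ∂_k / im ∂_{k+1}, so:

  H_2: rank ker ∂_2 − rank ∂_3 = (4 − 3) − 0 = 1, and there is no ∂_3, so H_2 ≅ Z.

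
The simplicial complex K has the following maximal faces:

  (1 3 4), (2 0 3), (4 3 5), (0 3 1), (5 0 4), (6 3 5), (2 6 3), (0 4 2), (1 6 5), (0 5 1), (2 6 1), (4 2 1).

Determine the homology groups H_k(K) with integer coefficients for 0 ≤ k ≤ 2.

H_0 ≅ Z,  H_1 ≅ Z_2,  H_2 = 0.

Take the total order 0 < 1 < 2 < 3 < 4 < 5 < 6 on the vertex set. Then K (dimension 2) consists of the simplices:

  0-simplices (7): [0], [1], [2], [3], [4], [5], [6]
  1-simplices (18): [0,1], [0,2], [0,3], [0,4], [0,5], [1,2], [1,3], [1,4], [1,5], [1,6], [2,3], [2,4], [2,6], [3,4], [3,5], [3,6], [4,5], [5,6]
  2-simplices (12): [0,1,3], [0,1,5], [0,2,3], [0,2,4], [0,4,5], [1,2,4], [1,2,6], [1,3,4], [1,5,6], [2,3,6], [3,4,5], [3,5,6]

giving chain groups C_0 ≅ Z^7, C_1 ≅ Z^18, C_2 ≅ Z^12.

Boundary ∂_1: C_1 → C_0 sends each edge [p,q] (with p < q) to q − p. For instance
  ∂[1,5] = [5] − [1].
The 7×18 boundary matrix has rank 6 and Smith normal form diag(1,1,1,1,1,1).

∂_2: C_2 → C_1 maps a triangle to the signed sum of its edges. For instance
  ∂[2,3,6] = [3,6] − [2,6] + [2,3],
  ∂[0,2,3] = [2,3] − [0,3] + [0,2].
As a 18×12 matrix over Z this has rank 12, with invariant factors (1,1,1,1,1,1,1,1,1,1,1,2).

From H_k ≅ ker(∂_k) / im(∂_{k+1}) we obtain:

  H_0: rank C_0 − rank ∂_1 = 7 − 6 = 1, and the invariant factors of ∂_1 are all 1, so H_0 = Z.
  H_1: rank ker ∂_1 − rank ∂_2 = (18 − 6) − 12 = 0, and ∂_2 has invariant factor 2 > 1, so H_1 = Z_2.
  H_2: rank ker ∂_2 − rank ∂_3 = (12 − 12) − 0 = 0, and there is no ∂_3, so H_2 = 0.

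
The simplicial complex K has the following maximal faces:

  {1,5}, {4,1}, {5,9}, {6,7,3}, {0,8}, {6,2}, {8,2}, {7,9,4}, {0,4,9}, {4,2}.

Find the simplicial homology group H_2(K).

H_2 ≅ 0.

We work with the vertex ordering 0 < 1 < 2 < 3 < 4 < 5 < 6 < 7 < 8 < 9. The simplices of K, each written with vertices in increasing order, are:

  0-simplices (10): [0], [1], [2], [3], [4], [5], [6], [7], [8], [9]
  1-simplices (15): [0,4], [0,8], [0,9], [1,4], [1,5], [2,4], [2,6], [2,8], [3,6], [3,7], [4,7], [4,9], [5,9], [6,7], [7,9]
  2-simplices (3): [0,4,9], [3,6,7], [4,7,9]

so the chain groups are C_0 ≅ Z^10, C_1 ≅ Z^15, C_2 ≅ Z^3.

The boundary map ∂_1: C_1 → C_0 maps an edge to its endpoints' difference, ∂[p,q] = q − p. For instance
  ∂[4,9] = [9] − [4].
The 10×15 boundary matrix has rank 9 and Smith normal form diag(1,1,1,1,1,1,1,1,1).

∂_2: C_2 → C_1 maps a triangle to the signed sum of its edges. For instance
  ∂[4,7,9] = [7,9] − [4,9] + [4,7],
  ∂[0,4,9] = [4,9] − [0,9] + [0,4].
The 15×3 boundary matrix has rank 3 and Smith normal form diag(1,1,1).

Computing H_k = (kernel of ∂_k) / (image of ∂_{k+1}):

  H_2: rank ker ∂_2 − rank ∂_3 = (3 − 3) − 0 = 0, and there is no ∂_3, so H_2 ≅ 0.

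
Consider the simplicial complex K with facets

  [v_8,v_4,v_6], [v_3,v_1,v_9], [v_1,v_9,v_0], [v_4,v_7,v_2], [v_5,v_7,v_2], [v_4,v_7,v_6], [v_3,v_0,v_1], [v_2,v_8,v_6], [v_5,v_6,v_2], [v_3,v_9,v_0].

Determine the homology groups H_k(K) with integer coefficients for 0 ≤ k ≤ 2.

Order the vertices as v_0 < v_1 < v_2 < v_3 < v_4 < v_5 < v_6 < v_7 < v_8 < v_9. Listing each simplex with vertices in this order, K has dimension 2 with simplices:

  0-simplices (10): [v_0], [v_1], [v_2], [v_3], [v_4], [v_5], [v_6], [v_7], [v_8], [v_9]
  1-simplices (18): (18 of them)
  2-simplices (10): [v_0,v_1,v_3], [v_0,v_1,v_9], [v_0,v_3,v_9], [v_1,v_3,v_9], [v_2,v_4,v_7], [v_2,v_5,v_6], [v_2,v_5,v_7], [v_2,v_6,v_8], [v_4,v_6,v_7], [v_4,v_6,v_8]

giving chain groups C_0 ≅ Z^10, C_1 ≅ Z^18, C_2 ≅ Z^10.

∂_1: C_1 → C_0 is given by ∂[p,q] = [q] − [p]. For instance
  ∂[v_2,v_6] = [v_6] − [v_2].
This gives a 10×18 integer matrix of rank 8; reducing to Smith normal form yields diagonal entries (1,1,1,1,1,1,1,1).

∂_2: C_2 → C_1 acts by ∂[p,q,r] = [q,r] − [p,r] + [p,q]. For instance
  ∂[v_0,v_1,v_3] = [v_1,v_3] − [v_0,v_3] + [v_0,v_1],
  ∂[v_2,v_5,v_7] = [v_5,v_7] − [v_2,v_7] + [v_2,v_5].
As a 18×10 matrix over Z this has rank 9, with invariant factors (1,1,1,1,1,1,1,1,1).

Now H_k = ker ∂_k / im ∂_{k+1}, so:

  H_0: rank C_0 − rank ∂_1 = 10 − 8 = 2, and the invariant factors of ∂_1 are all 1, so H_0 = Z^2.
  H_1: rank ker ∂_1 − rank ∂_2 = (18 − 8) − 9 = 1, and the invariant factors of ∂_2 are all 1, so H_1 = Z.
  H_2: rank ker ∂_2 − rank ∂_3 = (10 − 9) − 0 = 1, and there is no ∂_3, so H_2 = Z.

As a check, the Euler characteristic is 10 − 18 + 10 = 2, which agrees with 2 − 1 + 1 = 2.

H_0 = Z^2,  H_1 = Z,  H_2 = Z.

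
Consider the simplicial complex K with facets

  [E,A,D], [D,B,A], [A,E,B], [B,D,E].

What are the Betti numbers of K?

Fix the vertex order A < B < D < E and write every simplex with vertices in increasing order. Then dim K = 2 and the simplices of K are:

  0-simplices (4): A, B, D, E
  1-simplices (6): AB, AD, AE, BD, BE, DE
  2-simplices (4): ABD, ABE, ADE, BDE

giving chain groups C_0 ≅ Z^4, C_1 ≅ Z^6, C_2 ≅ Z^4.

Boundary ∂_1: C_1 → C_0 is given by ∂[p,q] = [q] − [p].
This gives a 4×6 integer matrix of rank 3; reducing to Smith normal form yields diagonal entries (1,1,1).

∂_2: C_2 → C_1 acts by ∂[p,q,r] = [q,r] − [p,r] + [p,q]. For instance
  ∂ADE = DE − AE + AD,
  ∂ABE = BE − AE + AB.
This gives a 6×4 integer matrix of rank 3; reducing to Smith normal form yields diagonal entries (1,1,1).

Reading off H_k = ker ∂_k / im ∂_{k+1}:

  H_0: rank C_0 − rank ∂_1 = 4 − 3 = 1, and the invariant factors of ∂_1 are all 1, so H_0 = Z.
  H_1: rank ker ∂_1 − rank ∂_2 = (6 − 3) − 3 = 0, and the invariant factors of ∂_2 are all 1, so H_1 = 0.
  H_2: rank ker ∂_2 − rank ∂_3 = (4 − 3) − 0 = 1, and there is no ∂_3, so H_2 = Z.

Hence the Betti numbers are b_0 = 1, b_1 = 0, b_2 = 1.

b_0 = 1, b_1 = 0, b_2 = 1.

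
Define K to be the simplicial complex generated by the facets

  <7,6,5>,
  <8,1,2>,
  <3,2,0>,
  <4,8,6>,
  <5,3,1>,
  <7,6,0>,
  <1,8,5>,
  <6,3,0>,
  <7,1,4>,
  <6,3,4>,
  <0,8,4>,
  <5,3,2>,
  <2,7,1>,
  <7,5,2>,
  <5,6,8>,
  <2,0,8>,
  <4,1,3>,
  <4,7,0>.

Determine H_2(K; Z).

H_2 ≅ 0.

Take the total order 0 < 1 < 2 < 3 < 4 < 5 < 6 < 7 < 8 on the vertex set. Then K (dimension 2) consists of the simplices:

  0-simplices (9): [0], [1], [2], [3], [4], [5], [6], [7], [8]
  1-simplices (27): (27 of them)
  2-simplices (18): [0,2,3], [0,2,8], [0,3,6], [0,4,7], [0,4,8], [0,6,7], [1,2,7], [1,2,8], [1,3,4], [1,3,5], [1,4,7], [1,5,8], [2,3,5], [2,5,7], [3,4,6], [4,6,8], [5,6,7], [5,6,8]

giving chain groups C_0 ≅ Z^9, C_1 ≅ Z^27, C_2 ≅ Z^18.

Boundary ∂_1: C_1 → C_0 sends each edge [p,q] (with p < q) to q − p.
The 9×27 boundary matrix has rank 8 and Smith normal form diag(1,1,1,1,1,1,1,1).

∂_2: C_2 → C_1 maps a triangle to the signed sum of its edges. For instance
  ∂[5,6,8] = [6,8] − [5,8] + [5,6],
  ∂[1,3,4] = [3,4] − [1,4] + [1,3].
The resulting 27×18 matrix has rank 18, and its Smith normal form has invariant factors (1,1,1,1,1,1,1,1,1,1,1,1,1,1,1,1,1,2).

Reading off H_k = ker ∂_k / im ∂_{k+1}:

  H_2: rank ker ∂_2 − rank ∂_3 = (18 − 18) − 0 = 0, and there is no ∂_3, so H_2 ≅ 0.

(K is a triangulation of the Klein bottle.)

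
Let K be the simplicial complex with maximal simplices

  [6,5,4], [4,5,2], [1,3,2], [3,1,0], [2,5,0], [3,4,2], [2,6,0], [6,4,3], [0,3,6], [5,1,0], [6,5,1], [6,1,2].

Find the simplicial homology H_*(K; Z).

K has 7 vertices, 18 edges, 12 triangles.
rank ∂_0 = 0, rank ∂_1 = 6 ⇒ b_0 = 7 − 0 − 6 = 1; all invariant factors of ∂_1 are 1 so no torsion. So H_0 ≅ Z.
rank ∂_1 = 6, rank ∂_2 = 12 ⇒ b_1 = 18 − 6 − 12 = 0; ∂_2 has invariant factor(s) [2] giving torsion. So H_1 ≅ Z/2Z.
rank ∂_2 = 12, rank ∂_3 = 0 ⇒ b_2 = 12 − 12 − 0 = 0. So H_2 ≅ 0.

H_0 = Z,  H_1 = Z/2Z,  H_2 = 0.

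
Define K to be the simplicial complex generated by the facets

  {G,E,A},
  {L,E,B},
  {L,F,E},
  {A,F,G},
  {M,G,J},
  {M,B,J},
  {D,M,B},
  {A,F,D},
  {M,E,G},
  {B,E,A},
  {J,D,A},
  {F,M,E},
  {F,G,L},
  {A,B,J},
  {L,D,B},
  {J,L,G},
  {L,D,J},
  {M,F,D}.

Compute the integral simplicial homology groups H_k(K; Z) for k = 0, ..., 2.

Order the vertices as A < B < D < E < F < G < J < L < M. Listing each simplex with vertices in this order, K has dimension 2 with simplices:

  0-simplices (9): A, B, D, E, F, G, J, L, M
  1-simplices (27): AB, AD, AE, AF, AG, AJ, BD, BE, BJ, BL, BM, DF, DJ, DL, DM, EF, EG, EL, EM, FG, FL, FM, GJ, GL, GM, JL, JM
  2-simplices (18): ABE, ABJ, ADF, ADJ, AEG, AFG, BDL, BDM, BEL, BJM, DFM, DJL, EFL, EFM, EGM, FGL, GJL, GJM

giving chain groups C_0 ≅ Z^9, C_1 ≅ Z^27, C_2 ≅ Z^18.

∂_1: C_1 → C_0 sends each edge [p,q] (with p < q) to q − p. For instance
  ∂GM = M − G.
The resulting 9×27 matrix has rank 8, and its Smith normal form has invariant factors (1,1,1,1,1,1,1,1).

∂_2: C_2 → C_1 maps a triangle to the signed sum of its edges. For instance
  ∂ABJ = BJ − AJ + AB,
  ∂BJM = JM − BM + BJ.
As a 27×18 matrix over Z this has rank 18, with invariant factors (1,1,1,1,1,1,1,1,1,1,1,1,1,1,1,1,1,2).

From H_k ≅ ker(∂_k) / im(∂_{k+1}) we obtain:

  H_0: rank C_0 − rank ∂_1 = 9 − 8 = 1, and the invariant factors of ∂_1 are all 1, so H_0 = Z.
  H_1: rank ker ∂_1 − rank ∂_2 = (27 − 8) − 18 = 1, and ∂_2 has invariant factor 2 > 1, so H_1 = Z ⊕ Z_2.
  H_2: rank ker ∂_2 − rank ∂_3 = (18 − 18) − 0 = 0, and there is no ∂_3, so H_2 = 0.

H_0 ≅ Z,  H_1 ≅ Z ⊕ Z_2,  H_2 = 0.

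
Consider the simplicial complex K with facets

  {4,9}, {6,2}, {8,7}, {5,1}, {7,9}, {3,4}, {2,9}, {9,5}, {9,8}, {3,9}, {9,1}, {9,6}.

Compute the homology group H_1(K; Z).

H_1 = Z^4.

Order the vertices as 1 < 2 < 3 < 4 < 5 < 6 < 7 < 8 < 9. Listing each simplex with vertices in this order, K has dimension 1 with simplices:

  0-simplices (9): [1], [2], [3], [4], [5], [6], [7], [8], [9]
  1-simplices (12): [1,5], [1,9], [2,6], [2,9], [3,4], [3,9], [4,9], [5,9], [6,9], [7,8], [7,9], [8,9]

so the chain groups are C_0 ≅ Z^9, C_1 ≅ Z^12.

The boundary map ∂_1: C_1 → C_0 sends each edge [p,q] (with p < q) to q − p.
This gives a 9×12 integer matrix of rank 8; reducing to Smith normal form yields diagonal entries (1,1,1,1,1,1,1,1).

Now H_k = ker ∂_k / im ∂_{k+1}, so:

  H_1: rank ker ∂_1 − rank ∂_2 = (12 − 8) − 0 = 4, and there is no ∂_2, so H_1 = Z^4.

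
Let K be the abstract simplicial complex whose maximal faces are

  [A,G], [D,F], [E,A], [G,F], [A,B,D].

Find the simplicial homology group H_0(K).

Take the total order A < B < D < E < F < G on the vertex set. Then K (dimension 2) consists of the simplices:

  0-simplices (6): A, B, D, E, F, G
  1-simplices (7): AB, AD, AE, AG, BD, DF, FG
  2-simplices (1): ABD

Hence C_0 ≅ Z^6, C_1 ≅ Z^7, C_2 ≅ Z^1.

The boundary map ∂_1: C_1 → C_0 maps an edge to its endpoints' difference, ∂[p,q] = q − p.
The resulting 6×7 matrix has rank 5, and its Smith normal form has invariant factors (1,1,1,1,1).

Boundary ∂_2: C_2 → C_1 sends each 2-simplex [p,q,r] to [q,r] − [p,r] + [p,q]. For instance
  ∂ABD = BD − AD + AB.
The 7×1 boundary matrix has rank 1 and Smith normal form diag(1).

Reading off H_k = ker ∂_k / im ∂_{k+1}:

  H_0: rank C_0 − rank ∂_1 = 6 − 5 = 1, and the invariant factors of ∂_1 are all 1, so H_0 ≅ Z.

H_0 ≅ Z.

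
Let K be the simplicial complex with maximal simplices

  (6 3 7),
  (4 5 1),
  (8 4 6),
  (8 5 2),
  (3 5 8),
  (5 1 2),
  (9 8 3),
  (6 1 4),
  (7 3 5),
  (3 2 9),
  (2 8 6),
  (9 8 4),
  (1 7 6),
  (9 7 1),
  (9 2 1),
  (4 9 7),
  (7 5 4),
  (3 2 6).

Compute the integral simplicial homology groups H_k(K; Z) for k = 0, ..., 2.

We work with the vertex ordering 1 < 2 < 3 < 4 < 5 < 6 < 7 < 8 < 9. The simplices of K, each written with vertices in increasing order, are:

  0-simplices (9): [1], [2], [3], [4], [5], [6], [7], [8], [9]
  1-simplices (27): (27 of them)
  2-simplices (18): [1,2,5], [1,2,9], [1,4,5], [1,4,6], [1,6,7], [1,7,9], [2,3,6], [2,3,9], [2,5,8], [2,6,8], [3,5,7], [3,5,8], [3,6,7], [3,8,9], [4,5,7], [4,6,8], [4,7,9], [4,8,9]

giving chain groups C_0 ≅ Z^9, C_1 ≅ Z^27, C_2 ≅ Z^18.

The boundary map ∂_1: C_1 → C_0 sends each edge [p,q] (with p < q) to q − p.
This gives a 9×27 integer matrix of rank 8; reducing to Smith normal form yields diagonal entries (1,1,1,1,1,1,1,1).

Boundary ∂_2: C_2 → C_1 acts by ∂[p,q,r] = [q,r] − [p,r] + [p,q]. For instance
  ∂[1,4,5] = [4,5] − [1,5] + [1,4],
  ∂[3,6,7] = [6,7] − [3,7] + [3,6].
The 27×18 boundary matrix has rank 18 and Smith normal form diag(1,1,1,1,1,1,1,1,1,1,1,1,1,1,1,1,1,2).

Computing H_k = (kernel of ∂_k) / (image of ∂_{k+1}):

  H_0: rank C_0 − rank ∂_1 = 9 − 8 = 1, and the invariant factors of ∂_1 are all 1, so H_0 = Z.
  H_1: rank ker ∂_1 − rank ∂_2 = (27 − 8) − 18 = 1, and ∂_2 has invariant factor 2 > 1, so H_1 = Z ⊕ Z/2Z.
  H_2: rank ker ∂_2 − rank ∂_3 = (18 − 18) − 0 = 0, and there is no ∂_3, so H_2 = 0.

As a check, the Euler characteristic is 9 − 27 + 18 = 0, which agrees with 1 − 1 + 0 = 0.

H_0 ≅ Z,  H_1 ≅ Z ⊕ Z/2Z,  H_2 = 0.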